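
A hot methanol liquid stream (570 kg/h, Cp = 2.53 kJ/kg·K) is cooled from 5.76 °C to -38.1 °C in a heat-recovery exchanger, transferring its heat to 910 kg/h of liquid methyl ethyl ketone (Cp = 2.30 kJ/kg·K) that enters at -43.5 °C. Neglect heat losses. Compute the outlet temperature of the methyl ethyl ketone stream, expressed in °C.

T_c,out = -13.3 °C

Heat released by hot stream: Q = 570 × 2.53 × (5.76 − -38.1) = 63251 kJ/h
Energy balance on cold side (adiabatic exchanger): Q = ṁ_c·Cp_c·(T_c,out − T_c,in)
T_c,out = -43.5 + 63251/(910 × 2.30) = -13.28 °C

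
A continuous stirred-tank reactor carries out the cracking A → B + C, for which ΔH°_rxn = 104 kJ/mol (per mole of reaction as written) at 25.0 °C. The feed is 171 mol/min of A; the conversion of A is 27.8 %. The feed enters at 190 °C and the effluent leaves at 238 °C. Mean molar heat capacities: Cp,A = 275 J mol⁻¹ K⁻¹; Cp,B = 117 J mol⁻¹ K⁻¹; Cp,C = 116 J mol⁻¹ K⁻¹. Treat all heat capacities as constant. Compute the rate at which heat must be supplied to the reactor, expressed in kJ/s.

Q_in = 113 kJ/s

Extent of reaction ξ = 0.278 × 171 = 47.538 mol/min
Reaction term: ξ·ΔH°_rxn = 47.538 × 104 = 4944 kJ/min
Sensible, feed 190→25 °C: -7759.1 kJ/min
Outlet flows (mol/min): A 123.46, B 47.538, C 47.538
Sensible, products 25→238 °C: 9591.1 kJ/min
Q = ΔH = 6775.9 kJ/min = 112.93 kW
Heat supplied = 112.93 kJ/s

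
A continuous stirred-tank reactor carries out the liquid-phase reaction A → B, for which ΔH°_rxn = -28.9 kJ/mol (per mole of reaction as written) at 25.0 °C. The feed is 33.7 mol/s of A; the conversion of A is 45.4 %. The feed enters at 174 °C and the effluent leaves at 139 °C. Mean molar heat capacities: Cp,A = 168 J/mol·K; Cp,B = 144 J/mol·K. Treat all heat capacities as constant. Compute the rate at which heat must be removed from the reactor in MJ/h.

Q_out = 2460 MJ/h

Extent of reaction ξ = 0.454 × 33.7 = 15.3 mol/s
Reaction term: ξ·ΔH°_rxn = 15.3 × -28.9 = -442.16 kJ/s
Sensible, feed 174→25 °C: -843.58 kJ/s
Outlet flows (mol/s): A 18.4, B 15.3
Sensible, products 25→139 °C: 603.56 kJ/s
Q = ΔH = -682.18 kJ/s = -682.18 kW
Heat removed = 2455.8 MJ/h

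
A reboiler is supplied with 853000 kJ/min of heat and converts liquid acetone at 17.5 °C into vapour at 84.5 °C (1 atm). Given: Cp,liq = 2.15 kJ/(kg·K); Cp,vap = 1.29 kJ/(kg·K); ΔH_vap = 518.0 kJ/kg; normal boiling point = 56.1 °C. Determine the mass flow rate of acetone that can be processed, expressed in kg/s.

ṁ = 22.3 kg/s

Δh = 2.15×(56.1−17.5) + 518.0 + 1.29×(84.5−56.1) = 637.63 kJ/kg
Q = 853000 kJ/min = 14217 kJ/s = 14217 kJ/s
ṁ = Q/Δh = 14217 / 637.63 = 22.296 kg/s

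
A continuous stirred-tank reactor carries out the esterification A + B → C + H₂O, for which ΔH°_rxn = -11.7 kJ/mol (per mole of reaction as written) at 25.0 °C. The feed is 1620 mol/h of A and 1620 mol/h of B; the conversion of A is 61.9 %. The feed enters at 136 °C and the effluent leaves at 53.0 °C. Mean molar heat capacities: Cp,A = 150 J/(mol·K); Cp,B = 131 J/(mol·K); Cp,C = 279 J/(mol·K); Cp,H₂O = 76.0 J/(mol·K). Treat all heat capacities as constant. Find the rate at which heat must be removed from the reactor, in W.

Q_out = 13200 W

Extent of reaction ξ = 0.619 × 1620 = 1002.8 mol/h
Reaction term: ξ·ΔH°_rxn = 1002.8 × -11.7 = -11733 kJ/h
Sensible, feed 136→25 °C: -50529 kJ/h
Outlet flows (mol/h): A 617.22, B 617.22, C 1002.8, H₂O 1002.8
Sensible, products 25→53.0 °C: 14824 kJ/h
Q = ΔH = -47438 kJ/h = -13.177 kW
Heat removed = 13177 W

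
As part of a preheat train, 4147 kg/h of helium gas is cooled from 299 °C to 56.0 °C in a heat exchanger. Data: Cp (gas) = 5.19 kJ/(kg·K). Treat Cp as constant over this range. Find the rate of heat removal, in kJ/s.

Q = ṁ·Cp·ΔT = 4147 × 5.19 × (56.0 − 299) = -5.2301e+06 kJ/h
Converting: 5.2301e+06 / 3600 s = 1452.8 kW

Q_c = 1450 kJ/s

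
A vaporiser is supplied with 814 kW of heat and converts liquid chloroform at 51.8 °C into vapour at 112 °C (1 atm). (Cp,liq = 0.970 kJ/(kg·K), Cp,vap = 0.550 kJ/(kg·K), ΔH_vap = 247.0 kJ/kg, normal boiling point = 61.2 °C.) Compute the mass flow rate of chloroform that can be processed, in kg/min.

ṁ = 172 kg/min

Δh = 0.970×(61.2−51.8) + 247.0 + 0.550×(112−61.2) = 284.06 kJ/kg
Q = 814 kW = 814 kJ/s = 48840 kJ/min
ṁ = Q/Δh = 48840 / 284.06 = 171.94 kg/min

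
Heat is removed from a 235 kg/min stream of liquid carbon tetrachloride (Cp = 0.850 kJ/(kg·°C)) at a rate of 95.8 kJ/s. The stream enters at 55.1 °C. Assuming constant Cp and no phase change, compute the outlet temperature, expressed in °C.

T_out = 26.3 °C

Q = 95.8 kJ/s = 5748 kJ/min
ΔT = Q/(ṁ·Cp) = 5748/(235×0.850) = 28.776 K
T_out = 55.1 − 28.776 = 26.324 °C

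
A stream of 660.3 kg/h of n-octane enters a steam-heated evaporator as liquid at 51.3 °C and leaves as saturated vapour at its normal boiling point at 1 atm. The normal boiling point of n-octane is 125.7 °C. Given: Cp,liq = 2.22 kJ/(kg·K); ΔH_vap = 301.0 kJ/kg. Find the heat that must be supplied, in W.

liquid 51.3→125.7 °C: 165.17 kJ/kg
vaporisation at 125.7 °C: 301 kJ/kg
Δh = 165.17 + 301 = 466.17 kJ/kg
Q = ṁ·Δh = 660.3 kg/h × 466.17 kJ/kg = 307810 kJ/h
|Q| = 85.503 kW = 85503 W

Q = 85500 W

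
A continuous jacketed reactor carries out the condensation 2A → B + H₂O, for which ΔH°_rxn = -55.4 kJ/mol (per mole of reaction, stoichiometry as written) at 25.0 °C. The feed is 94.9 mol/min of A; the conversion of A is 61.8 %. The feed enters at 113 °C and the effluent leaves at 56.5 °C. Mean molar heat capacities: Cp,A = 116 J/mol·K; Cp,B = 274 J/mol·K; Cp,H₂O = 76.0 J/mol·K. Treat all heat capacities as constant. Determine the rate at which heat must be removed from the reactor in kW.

Extent of reaction ξ = 0.618 × 94.9 / 2 = 29.324 mol/min
Reaction term: ξ·ΔH°_rxn = 29.324 × -55.4 = -1624.6 kJ/min
Sensible, feed 113→25 °C: -968.74 kJ/min
Outlet flows (mol/min): A 36.252, B 29.324, H₂O 29.324
Sensible, products 25→56.5 °C: 455.76 kJ/min
Q = ΔH = -2137.5 kJ/min = -35.626 kW
Heat removed = 35.626 kW

Q_out = 35.6 kW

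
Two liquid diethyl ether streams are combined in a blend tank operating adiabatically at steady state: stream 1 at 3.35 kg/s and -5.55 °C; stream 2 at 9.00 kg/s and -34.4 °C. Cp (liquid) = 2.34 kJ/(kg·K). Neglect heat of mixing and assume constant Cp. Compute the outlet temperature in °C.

T_out = -26.6 °C

No heat crosses the boundary, so H_out = H_in.
T_out = Σ ṁᵢCp,ᵢTᵢ / Σ ṁᵢCp,ᵢ
      = -767.97 / 28.899 = -26.574 °C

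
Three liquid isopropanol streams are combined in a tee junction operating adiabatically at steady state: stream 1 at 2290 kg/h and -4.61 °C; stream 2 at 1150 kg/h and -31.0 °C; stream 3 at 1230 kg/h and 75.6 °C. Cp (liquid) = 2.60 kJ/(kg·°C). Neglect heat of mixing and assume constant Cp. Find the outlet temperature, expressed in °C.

No heat crosses the boundary, so H_out = H_in.
Σ ṁᵢCp,ᵢTᵢ = 2290×2.60×-4.61 + 1150×2.60×-31.0 + 1230×2.60×75.6 = 121630
Σ ṁᵢCp,ᵢ = 2290×2.60 + 1150×2.60 + 1230×2.60 = 12142
T_out = 121630 / 12142 = 10.017 °C

T_out = 10.0 °C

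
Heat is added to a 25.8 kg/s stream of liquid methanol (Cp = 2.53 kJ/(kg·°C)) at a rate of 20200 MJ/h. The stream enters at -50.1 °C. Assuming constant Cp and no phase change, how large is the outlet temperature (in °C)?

T_out = 35.9 °C

Q = 20200 MJ/h = 5611.1 kJ/s
ΔT = Q/(ṁ·Cp) = 5611.1/(25.8×2.53) = 85.962 K
T_out = -50.1 + 85.962 = 35.862 °C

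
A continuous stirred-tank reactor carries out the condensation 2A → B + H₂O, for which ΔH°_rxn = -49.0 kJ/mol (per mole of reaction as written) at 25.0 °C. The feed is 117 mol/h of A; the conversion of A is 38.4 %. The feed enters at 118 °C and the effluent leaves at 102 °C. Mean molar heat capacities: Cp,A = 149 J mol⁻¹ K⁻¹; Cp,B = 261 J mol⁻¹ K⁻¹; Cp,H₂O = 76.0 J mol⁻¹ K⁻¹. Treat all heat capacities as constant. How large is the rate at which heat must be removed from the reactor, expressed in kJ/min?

Q_out = 21.9 kJ/min

Extent of reaction ξ = 0.384 × 117 / 2 = 22.464 mol/h
Reaction term: ξ·ΔH°_rxn = 22.464 × -49.0 = -1100.7 kJ/h
Sensible, feed 118→25 °C: -1621.3 kJ/h
Outlet flows (mol/h): A 72.072, B 22.464, H₂O 22.464
Sensible, products 25→102 °C: 1409.8 kJ/h
Q = ΔH = -1312.2 kJ/h = -0.3645 kW
Heat removed = 21.87 kJ/min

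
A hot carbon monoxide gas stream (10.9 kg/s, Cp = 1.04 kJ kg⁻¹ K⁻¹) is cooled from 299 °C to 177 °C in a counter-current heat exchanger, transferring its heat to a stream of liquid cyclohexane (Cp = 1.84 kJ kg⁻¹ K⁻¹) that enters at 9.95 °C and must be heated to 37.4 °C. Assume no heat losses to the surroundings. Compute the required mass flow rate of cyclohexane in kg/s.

ṁ_c = 27.4 kg/s

Heat released by hot stream: Q = 10.9 × 1.04 × (299 − 177) = 1383 kJ/s
Energy balance on cold side (adiabatic exchanger): Q = ṁ_c·Cp_c·(T_c,out − T_c,in)
ṁ_c = 1383 / [1.84 × (37.4 − 9.95)] = 27.382 kg/s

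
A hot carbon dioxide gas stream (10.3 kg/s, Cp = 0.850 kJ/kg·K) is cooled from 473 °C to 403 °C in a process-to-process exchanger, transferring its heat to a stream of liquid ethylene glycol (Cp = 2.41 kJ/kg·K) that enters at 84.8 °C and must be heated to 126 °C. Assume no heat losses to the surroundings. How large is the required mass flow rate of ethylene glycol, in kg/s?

Heat released by hot stream: Q = 10.3 × 0.850 × (473 − 403) = 612.85 kJ/s
Energy balance on cold side (adiabatic exchanger): Q = ṁ_c·Cp_c·(T_c,out − T_c,in)
ṁ_c = 612.85 / [2.41 × (126 − 84.8)] = 6.1722 kg/s

ṁ_c = 6.17 kg/s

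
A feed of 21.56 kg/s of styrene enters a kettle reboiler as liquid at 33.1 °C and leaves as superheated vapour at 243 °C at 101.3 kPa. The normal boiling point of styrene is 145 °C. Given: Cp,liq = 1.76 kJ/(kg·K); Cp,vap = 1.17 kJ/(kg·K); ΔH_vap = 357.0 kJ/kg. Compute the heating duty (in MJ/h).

liquid 33.1→145 °C: 196.94 kJ/kg
vaporisation at 145 °C: 357 kJ/kg
vapour 145→243 °C: 114.66 kJ/kg
Δh = 196.94 + 357 + 114.66 = 668.6 kJ/kg
Q = ṁ·Δh = 21.56 kg/s × 668.6 kJ/kg = 14415 kJ/s
|Q| = 14415 kW = 51894 MJ/h

Q = 51900 MJ/h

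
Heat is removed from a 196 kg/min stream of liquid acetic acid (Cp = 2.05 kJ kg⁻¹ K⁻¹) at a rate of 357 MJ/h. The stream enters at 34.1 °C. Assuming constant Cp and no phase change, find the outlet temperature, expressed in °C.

Q = 357 MJ/h = 5950 kJ/min
ΔT = Q/(ṁ·Cp) = 5950/(196×2.05) = 14.808 K
T_out = 34.1 − 14.808 = 19.292 °C

T_out = 19.3 °C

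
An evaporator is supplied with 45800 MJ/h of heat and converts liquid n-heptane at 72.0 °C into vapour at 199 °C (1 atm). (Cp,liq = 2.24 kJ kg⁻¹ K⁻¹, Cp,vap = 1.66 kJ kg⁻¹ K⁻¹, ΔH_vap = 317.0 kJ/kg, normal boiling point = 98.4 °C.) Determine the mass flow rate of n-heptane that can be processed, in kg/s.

ṁ = 23.4 kg/s

Δh = 2.24×(98.4−72.0) + 317.0 + 1.66×(199−98.4) = 543.13 kJ/kg
Q = 45800 MJ/h = 12722 kJ/s = 12722 kJ/s
ṁ = Q/Δh = 12722 / 543.13 = 23.424 kg/s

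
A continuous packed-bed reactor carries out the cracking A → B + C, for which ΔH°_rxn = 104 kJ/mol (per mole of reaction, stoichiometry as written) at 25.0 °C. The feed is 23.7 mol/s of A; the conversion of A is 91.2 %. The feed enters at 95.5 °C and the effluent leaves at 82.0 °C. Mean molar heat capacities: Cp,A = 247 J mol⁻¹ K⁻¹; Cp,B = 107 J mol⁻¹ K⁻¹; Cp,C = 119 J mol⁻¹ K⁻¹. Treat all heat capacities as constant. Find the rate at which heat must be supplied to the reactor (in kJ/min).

Extent of reaction ξ = 0.912 × 23.7 = 21.614 mol/s
Reaction term: ξ·ΔH°_rxn = 21.614 × 104 = 2247.9 kJ/s
Sensible, feed 95.5→25 °C: -412.7 kJ/s
Outlet flows (mol/s): A 2.0856, B 21.614, C 21.614
Sensible, products 25→82.0 °C: 307.8 kJ/s
Q = ΔH = 2143 kJ/s = 2143 kW
Heat supplied = 128580 kJ/min

Q_in = 129000 kJ/min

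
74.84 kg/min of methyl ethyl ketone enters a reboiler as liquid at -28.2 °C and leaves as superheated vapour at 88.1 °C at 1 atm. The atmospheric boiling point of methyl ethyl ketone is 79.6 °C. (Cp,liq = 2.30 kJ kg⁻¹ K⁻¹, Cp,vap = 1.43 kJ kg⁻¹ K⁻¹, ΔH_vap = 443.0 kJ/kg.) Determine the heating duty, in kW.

liquid -28.2→79.6 °C: 247.94 kJ/kg
vaporisation at 79.6 °C: 443 kJ/kg
vapour 79.6→88.1 °C: 12.155 kJ/kg
Δh = 247.94 + 443 + 12.155 = 703.09 kJ/kg
Q = ṁ·Δh = 74.84 kg/min × 703.09 kJ/kg = 52620 kJ/min
|Q| = 876.99 kW

Q = 877 kW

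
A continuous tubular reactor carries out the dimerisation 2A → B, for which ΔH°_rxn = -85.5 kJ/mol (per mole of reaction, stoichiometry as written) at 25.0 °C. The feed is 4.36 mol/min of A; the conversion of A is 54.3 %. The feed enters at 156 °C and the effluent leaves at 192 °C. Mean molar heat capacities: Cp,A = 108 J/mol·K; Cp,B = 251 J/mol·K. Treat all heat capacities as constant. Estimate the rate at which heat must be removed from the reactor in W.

Extent of reaction ξ = 0.543 × 4.36 / 2 = 1.1837 mol/min
Reaction term: ξ·ΔH°_rxn = 1.1837 × -85.5 = -101.21 kJ/min
Sensible, feed 156→25 °C: -61.685 kJ/min
Outlet flows (mol/min): A 1.9925, B 1.1837
Sensible, products 25→192 °C: 85.556 kJ/min
Q = ΔH = -77.339 kJ/min = -1.289 kW
Heat removed = 1289 W

Q_out = 1290 W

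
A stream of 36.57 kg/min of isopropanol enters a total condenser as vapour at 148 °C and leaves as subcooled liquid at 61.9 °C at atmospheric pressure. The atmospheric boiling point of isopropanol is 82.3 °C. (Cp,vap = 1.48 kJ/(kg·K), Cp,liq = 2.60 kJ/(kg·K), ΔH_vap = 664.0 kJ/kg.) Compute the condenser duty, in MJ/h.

vapour 148→82.3 °C: -97.236 kJ/kg
condensation at 82.3 °C: -664 kJ/kg
liquid 82.3→61.9 °C: -53.04 kJ/kg
Δh = -97.236 + -664 + -53.04 = -814.28 kJ/kg
Q = ṁ·Δh = 36.57 kg/min × -814.28 kJ/kg = -29778 kJ/min
|Q| = 496.3 kW = 1786.7 MJ/h

Q_c = 1790 MJ/h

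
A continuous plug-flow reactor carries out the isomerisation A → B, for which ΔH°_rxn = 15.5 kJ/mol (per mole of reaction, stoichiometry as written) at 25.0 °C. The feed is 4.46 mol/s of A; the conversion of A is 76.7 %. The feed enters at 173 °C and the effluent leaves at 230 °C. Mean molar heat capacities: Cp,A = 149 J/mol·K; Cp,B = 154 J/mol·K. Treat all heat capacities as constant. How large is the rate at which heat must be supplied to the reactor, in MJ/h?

Extent of reaction ξ = 0.767 × 4.46 = 3.4208 mol/s
Reaction term: ξ·ΔH°_rxn = 3.4208 × 15.5 = 53.023 kJ/s
Sensible, feed 173→25 °C: -98.352 kJ/s
Outlet flows (mol/s): A 1.0392, B 3.4208
Sensible, products 25→230 °C: 139.74 kJ/s
Q = ΔH = 94.408 kJ/s = 94.408 kW
Heat supplied = 339.87 MJ/h

Q_in = 340 MJ/h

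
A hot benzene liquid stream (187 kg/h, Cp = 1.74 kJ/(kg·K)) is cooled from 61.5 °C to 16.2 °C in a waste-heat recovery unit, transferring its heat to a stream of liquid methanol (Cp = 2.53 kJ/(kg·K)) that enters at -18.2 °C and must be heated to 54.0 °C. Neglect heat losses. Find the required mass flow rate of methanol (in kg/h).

Heat released by hot stream: Q = 187 × 1.74 × (61.5 − 16.2) = 14740 kJ/h
Energy balance on cold side (adiabatic exchanger): Q = ṁ_c·Cp_c·(T_c,out − T_c,in)
ṁ_c = 14740 / [2.53 × (54.0 − -18.2)] = 80.692 kg/h

ṁ_c = 80.7 kg/h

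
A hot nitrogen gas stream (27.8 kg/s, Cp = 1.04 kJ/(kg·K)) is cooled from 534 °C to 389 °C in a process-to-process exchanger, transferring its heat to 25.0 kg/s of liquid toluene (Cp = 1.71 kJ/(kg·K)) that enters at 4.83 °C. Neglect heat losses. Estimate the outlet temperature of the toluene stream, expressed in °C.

T_c,out = 103 °C

Heat released by hot stream: Q = 27.8 × 1.04 × (534 − 389) = 4192.2 kJ/s
Energy balance on cold side (adiabatic exchanger): Q = ṁ_c·Cp_c·(T_c,out − T_c,in)
T_c,out = 4.83 + 4192.2/(25.0 × 1.71) = 102.89 °C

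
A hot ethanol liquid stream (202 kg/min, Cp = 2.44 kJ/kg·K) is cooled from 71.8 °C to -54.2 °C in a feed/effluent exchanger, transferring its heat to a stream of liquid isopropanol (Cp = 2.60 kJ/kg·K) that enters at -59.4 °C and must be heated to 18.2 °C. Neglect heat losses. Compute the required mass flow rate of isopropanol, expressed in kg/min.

ṁ_c = 308 kg/min

Heat released by hot stream: Q = 202 × 2.44 × (71.8 − -54.2) = 62103 kJ/min
Energy balance on cold side (adiabatic exchanger): Q = ṁ_c·Cp_c·(T_c,out − T_c,in)
ṁ_c = 62103 / [2.60 × (18.2 − -59.4)] = 307.81 kg/min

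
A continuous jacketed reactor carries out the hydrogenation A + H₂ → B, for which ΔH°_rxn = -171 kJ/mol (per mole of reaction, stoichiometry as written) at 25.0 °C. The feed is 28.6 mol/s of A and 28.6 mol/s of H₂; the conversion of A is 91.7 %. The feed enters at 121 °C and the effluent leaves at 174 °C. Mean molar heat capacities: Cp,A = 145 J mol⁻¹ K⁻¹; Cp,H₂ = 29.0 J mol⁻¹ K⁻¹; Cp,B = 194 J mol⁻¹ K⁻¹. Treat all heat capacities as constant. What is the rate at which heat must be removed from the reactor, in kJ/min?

Q_out = 249000 kJ/min

Extent of reaction ξ = 0.917 × 28.6 = 26.226 mol/s
Reaction term: ξ·ΔH°_rxn = 26.226 × -171 = -4484.7 kJ/s
Sensible, feed 121→25 °C: -477.73 kJ/s
Outlet flows (mol/s): A 2.3738, H₂ 2.3738, B 26.226
Sensible, products 25→174 °C: 819.64 kJ/s
Q = ΔH = -4142.8 kJ/s = -4142.8 kW
Heat removed = 248570 kJ/min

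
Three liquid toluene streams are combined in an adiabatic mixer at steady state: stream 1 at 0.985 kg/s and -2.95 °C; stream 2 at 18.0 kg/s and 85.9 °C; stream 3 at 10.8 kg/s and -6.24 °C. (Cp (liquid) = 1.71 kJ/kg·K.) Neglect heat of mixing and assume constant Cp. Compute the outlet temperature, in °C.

T_out = 49.6 °C

No heat crosses the boundary, so H_out = H_in.
Σ ṁᵢCp,ᵢTᵢ = 0.985×1.71×-2.95 + 18.0×1.71×85.9 + 10.8×1.71×-6.24 = 2523.8
Σ ṁᵢCp,ᵢ = 0.985×1.71 + 18.0×1.71 + 10.8×1.71 = 50.932
T_out = 2523.8 / 50.932 = 49.552 °C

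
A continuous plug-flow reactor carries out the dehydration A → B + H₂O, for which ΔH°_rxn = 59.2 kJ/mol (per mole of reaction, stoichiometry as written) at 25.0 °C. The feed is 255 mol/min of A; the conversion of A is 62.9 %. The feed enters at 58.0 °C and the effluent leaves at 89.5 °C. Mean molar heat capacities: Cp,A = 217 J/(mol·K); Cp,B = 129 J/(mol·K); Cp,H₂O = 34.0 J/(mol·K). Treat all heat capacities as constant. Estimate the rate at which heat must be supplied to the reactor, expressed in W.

Extent of reaction ξ = 0.629 × 255 = 160.4 mol/min
Reaction term: ξ·ΔH°_rxn = 160.4 × 59.2 = 9495.4 kJ/min
Sensible, feed 58.0→25 °C: -1826.1 kJ/min
Outlet flows (mol/min): A 94.605, B 160.4, H₂O 160.4
Sensible, products 25→89.5 °C: 3010.5 kJ/min
Q = ΔH = 10680 kJ/min = 178 kW
Heat supplied = 178000 W

Q_in = 178000 W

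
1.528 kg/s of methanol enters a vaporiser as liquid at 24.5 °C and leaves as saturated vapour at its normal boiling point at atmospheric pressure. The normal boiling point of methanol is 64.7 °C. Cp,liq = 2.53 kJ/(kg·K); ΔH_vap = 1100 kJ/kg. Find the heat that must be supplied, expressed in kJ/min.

Q = 110000 kJ/min

liquid 24.5→64.7 °C: 101.71 kJ/kg
vaporisation at 64.7 °C: 1100 kJ/kg
Δh = 101.71 + 1100 = 1201.7 kJ/kg
Q = ṁ·Δh = 1.528 kg/s × 1201.7 kJ/kg = 1836.2 kJ/s
|Q| = 1836.2 kW = 110170 kJ/min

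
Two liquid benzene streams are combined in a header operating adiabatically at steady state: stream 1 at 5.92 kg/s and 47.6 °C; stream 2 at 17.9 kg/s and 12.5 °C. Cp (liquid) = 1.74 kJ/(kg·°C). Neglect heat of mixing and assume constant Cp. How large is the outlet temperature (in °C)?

Adiabatic, steady state ⇒ Σ ṁᵢCp,ᵢ(T_out − Tᵢ) = 0
T_out = Σ ṁᵢCp,ᵢTᵢ / Σ ṁᵢCp,ᵢ
      = 879.64 / 41.447 = 21.223 °C

T_out = 21.2 °C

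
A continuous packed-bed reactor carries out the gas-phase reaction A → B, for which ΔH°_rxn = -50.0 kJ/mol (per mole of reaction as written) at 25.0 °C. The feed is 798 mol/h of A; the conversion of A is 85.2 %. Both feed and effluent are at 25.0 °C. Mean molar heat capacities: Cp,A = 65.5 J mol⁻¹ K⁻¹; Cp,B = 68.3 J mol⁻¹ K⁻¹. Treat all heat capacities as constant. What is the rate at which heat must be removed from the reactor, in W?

Q_out = 9440 W

Extent of reaction ξ = 0.852 × 798 = 679.9 mol/h
Reaction term: ξ·ΔH°_rxn = 679.9 × -50.0 = -33995 kJ/h
Q = ΔH = -33995 kJ/h = -9.443 kW
Heat removed = 9443 W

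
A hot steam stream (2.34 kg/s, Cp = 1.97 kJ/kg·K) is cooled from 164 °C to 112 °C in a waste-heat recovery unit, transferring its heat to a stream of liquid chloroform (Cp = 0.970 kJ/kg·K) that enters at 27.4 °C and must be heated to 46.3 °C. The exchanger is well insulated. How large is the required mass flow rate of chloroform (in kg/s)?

ṁ_c = 13.1 kg/s

Heat released by hot stream: Q = 2.34 × 1.97 × (164 − 112) = 239.71 kJ/s
Energy balance on cold side (adiabatic exchanger): Q = ṁ_c·Cp_c·(T_c,out − T_c,in)
ṁ_c = 239.71 / [0.970 × (46.3 − 27.4)] = 13.075 kg/s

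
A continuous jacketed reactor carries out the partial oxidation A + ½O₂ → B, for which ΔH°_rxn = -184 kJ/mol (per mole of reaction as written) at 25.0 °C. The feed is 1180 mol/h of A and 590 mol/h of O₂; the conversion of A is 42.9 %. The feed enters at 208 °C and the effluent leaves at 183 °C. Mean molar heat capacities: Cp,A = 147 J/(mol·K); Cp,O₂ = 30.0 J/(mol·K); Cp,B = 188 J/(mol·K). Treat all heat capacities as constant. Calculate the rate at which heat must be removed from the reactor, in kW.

Extent of reaction ξ = 0.429 × 1180 = 506.22 mol/h
Reaction term: ξ·ΔH°_rxn = 506.22 × -184 = -93144 kJ/h
Sensible, feed 208→25 °C: -34982 kJ/h
Outlet flows (mol/h): A 673.78, O₂ 336.89, B 506.22
Sensible, products 25→183 °C: 32283 kJ/h
Q = ΔH = -95844 kJ/h = -26.623 kW
Heat removed = 26.623 kW

Q_out = 26.6 kW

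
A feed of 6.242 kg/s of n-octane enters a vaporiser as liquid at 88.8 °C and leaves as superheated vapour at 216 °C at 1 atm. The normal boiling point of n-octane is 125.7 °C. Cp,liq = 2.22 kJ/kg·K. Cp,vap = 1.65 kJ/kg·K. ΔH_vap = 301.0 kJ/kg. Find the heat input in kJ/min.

Q = 199000 kJ/min

liquid 88.8→125.7 °C: 81.918 kJ/kg
vaporisation at 125.7 °C: 301 kJ/kg
vapour 125.7→216 °C: 148.99 kJ/kg
Δh = 81.918 + 301 + 148.99 = 531.91 kJ/kg
Q = ṁ·Δh = 6.242 kg/s × 531.91 kJ/kg = 3320.2 kJ/s
|Q| = 3320.2 kW = 199210 kJ/min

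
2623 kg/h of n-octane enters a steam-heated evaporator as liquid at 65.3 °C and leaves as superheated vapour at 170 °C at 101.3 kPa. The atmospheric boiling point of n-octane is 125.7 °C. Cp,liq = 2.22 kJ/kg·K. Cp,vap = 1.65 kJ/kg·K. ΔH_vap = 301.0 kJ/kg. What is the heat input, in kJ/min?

liquid 65.3→125.7 °C: 134.09 kJ/kg
vaporisation at 125.7 °C: 301 kJ/kg
vapour 125.7→170 °C: 73.095 kJ/kg
Δh = 134.09 + 301 + 73.095 = 508.18 kJ/kg
Q = ṁ·Δh = 2623 kg/h × 508.18 kJ/kg = 1.333e+06 kJ/h
|Q| = 370.27 kW = 22216 kJ/min

Q = 22200 kJ/min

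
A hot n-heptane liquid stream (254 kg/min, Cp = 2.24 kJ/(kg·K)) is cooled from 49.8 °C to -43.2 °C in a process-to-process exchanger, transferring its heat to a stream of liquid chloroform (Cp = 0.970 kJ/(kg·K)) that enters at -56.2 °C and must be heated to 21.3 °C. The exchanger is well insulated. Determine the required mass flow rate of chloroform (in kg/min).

Heat released by hot stream: Q = 254 × 2.24 × (49.8 − -43.2) = 52913 kJ/min
Energy balance on cold side (adiabatic exchanger): Q = ṁ_c·Cp_c·(T_c,out − T_c,in)
ṁ_c = 52913 / [0.970 × (21.3 − -56.2)] = 703.87 kg/min

ṁ_c = 704 kg/min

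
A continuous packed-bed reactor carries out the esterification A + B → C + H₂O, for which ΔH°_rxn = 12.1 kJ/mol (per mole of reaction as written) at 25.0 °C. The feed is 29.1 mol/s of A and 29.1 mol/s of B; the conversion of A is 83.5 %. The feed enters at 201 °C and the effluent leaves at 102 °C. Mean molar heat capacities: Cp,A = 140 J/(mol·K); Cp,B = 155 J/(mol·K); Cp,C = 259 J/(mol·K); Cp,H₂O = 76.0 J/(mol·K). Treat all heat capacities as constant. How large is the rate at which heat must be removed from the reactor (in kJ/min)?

Q_out = 28900 kJ/min

Extent of reaction ξ = 0.835 × 29.1 = 24.299 mol/s
Reaction term: ξ·ΔH°_rxn = 24.299 × 12.1 = 294.01 kJ/s
Sensible, feed 201→25 °C: -1510.9 kJ/s
Outlet flows (mol/s): A 4.8015, B 4.8015, C 24.299, H₂O 24.299
Sensible, products 25→102 °C: 735.85 kJ/s
Q = ΔH = -481.01 kJ/s = -481.01 kW
Heat removed = 28861 kJ/min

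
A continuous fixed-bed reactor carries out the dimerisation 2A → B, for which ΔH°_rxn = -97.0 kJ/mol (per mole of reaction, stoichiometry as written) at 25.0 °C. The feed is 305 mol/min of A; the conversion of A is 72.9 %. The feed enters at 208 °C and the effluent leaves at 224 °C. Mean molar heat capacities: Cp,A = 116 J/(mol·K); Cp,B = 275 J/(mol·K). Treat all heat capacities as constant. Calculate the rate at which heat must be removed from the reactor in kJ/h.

Q_out = 556000 kJ/h

Extent of reaction ξ = 0.729 × 305 / 2 = 111.17 mol/min
Reaction term: ξ·ΔH°_rxn = 111.17 × -97.0 = -10784 kJ/min
Sensible, feed 208→25 °C: -6474.5 kJ/min
Outlet flows (mol/min): A 82.655, B 111.17
Sensible, products 25→224 °C: 7991.9 kJ/min
Q = ΔH = -9266.3 kJ/min = -154.44 kW
Heat removed = 555980 kJ/h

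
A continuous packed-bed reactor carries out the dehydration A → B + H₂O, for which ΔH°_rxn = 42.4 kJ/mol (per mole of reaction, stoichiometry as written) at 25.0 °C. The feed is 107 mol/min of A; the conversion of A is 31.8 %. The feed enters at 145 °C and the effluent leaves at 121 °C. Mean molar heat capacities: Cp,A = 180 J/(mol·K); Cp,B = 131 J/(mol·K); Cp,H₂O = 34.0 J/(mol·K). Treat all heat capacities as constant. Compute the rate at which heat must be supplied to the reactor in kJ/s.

Q_in = 15.5 kJ/s

Extent of reaction ξ = 0.318 × 107 = 34.026 mol/min
Reaction term: ξ·ΔH°_rxn = 34.026 × 42.4 = 1442.7 kJ/min
Sensible, feed 145→25 °C: -2311.2 kJ/min
Outlet flows (mol/min): A 72.974, B 34.026, H₂O 34.026
Sensible, products 25→121 °C: 1800 kJ/min
Q = ΔH = 931.46 kJ/min = 15.524 kW
Heat supplied = 15.524 kJ/s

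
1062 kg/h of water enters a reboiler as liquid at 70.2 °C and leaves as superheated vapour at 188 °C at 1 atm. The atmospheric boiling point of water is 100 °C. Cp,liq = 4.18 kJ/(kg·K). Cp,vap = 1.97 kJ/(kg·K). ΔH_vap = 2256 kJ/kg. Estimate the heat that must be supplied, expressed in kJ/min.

liquid 70.2→100 °C: 124.56 kJ/kg
vaporisation at 100 °C: 2256 kJ/kg
vapour 100→188 °C: 173.36 kJ/kg
Δh = 124.56 + 2256 + 173.36 = 2553.9 kJ/kg
Q = ṁ·Δh = 1062 kg/h × 2553.9 kJ/kg = 2.7123e+06 kJ/h
|Q| = 753.41 kW = 45204 kJ/min

Q = 45200 kJ/min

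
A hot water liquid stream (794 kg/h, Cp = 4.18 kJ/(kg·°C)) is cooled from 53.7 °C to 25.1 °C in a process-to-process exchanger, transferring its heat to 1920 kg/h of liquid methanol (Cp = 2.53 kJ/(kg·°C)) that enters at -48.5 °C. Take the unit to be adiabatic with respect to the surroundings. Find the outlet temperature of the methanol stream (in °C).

T_c,out = -29.0 °C

Heat released by hot stream: Q = 794 × 4.18 × (53.7 − 25.1) = 94921 kJ/h
Energy balance on cold side (adiabatic exchanger): Q = ṁ_c·Cp_c·(T_c,out − T_c,in)
T_c,out = -48.5 + 94921/(1920 × 2.53) = -28.959 °C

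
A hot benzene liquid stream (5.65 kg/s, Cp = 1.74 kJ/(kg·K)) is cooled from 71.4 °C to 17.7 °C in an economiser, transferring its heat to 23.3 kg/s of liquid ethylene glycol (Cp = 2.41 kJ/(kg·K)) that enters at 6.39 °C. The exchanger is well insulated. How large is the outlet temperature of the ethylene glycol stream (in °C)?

Heat released by hot stream: Q = 5.65 × 1.74 × (71.4 − 17.7) = 527.92 kJ/s
Energy balance on cold side (adiabatic exchanger): Q = ṁ_c·Cp_c·(T_c,out − T_c,in)
T_c,out = 6.39 + 527.92/(23.3 × 2.41) = 15.792 °C

T_c,out = 15.8 °C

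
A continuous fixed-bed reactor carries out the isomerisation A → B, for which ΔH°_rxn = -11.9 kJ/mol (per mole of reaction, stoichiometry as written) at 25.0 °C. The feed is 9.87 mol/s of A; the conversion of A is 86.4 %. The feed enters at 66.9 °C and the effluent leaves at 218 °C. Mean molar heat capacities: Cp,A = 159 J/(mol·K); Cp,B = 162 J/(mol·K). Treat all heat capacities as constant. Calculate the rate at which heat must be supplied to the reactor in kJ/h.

Q_in = 506000 kJ/h

Extent of reaction ξ = 0.864 × 9.87 = 8.5277 mol/s
Reaction term: ξ·ΔH°_rxn = 8.5277 × -11.9 = -101.48 kJ/s
Sensible, feed 66.9→25 °C: -65.755 kJ/s
Outlet flows (mol/s): A 1.3423, B 8.5277
Sensible, products 25→218 °C: 307.82 kJ/s
Q = ΔH = 140.58 kJ/s = 140.58 kW
Heat supplied = 506100 kJ/h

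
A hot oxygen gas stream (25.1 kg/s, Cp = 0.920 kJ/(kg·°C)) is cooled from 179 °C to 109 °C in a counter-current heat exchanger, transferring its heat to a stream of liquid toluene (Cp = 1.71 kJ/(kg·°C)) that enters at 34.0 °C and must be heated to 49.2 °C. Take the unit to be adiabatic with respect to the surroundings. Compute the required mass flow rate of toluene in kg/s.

ṁ_c = 62.2 kg/s

Heat released by hot stream: Q = 25.1 × 0.920 × (179 − 109) = 1616.4 kJ/s
Energy balance on cold side (adiabatic exchanger): Q = ṁ_c·Cp_c·(T_c,out − T_c,in)
ṁ_c = 1616.4 / [1.71 × (49.2 − 34.0)] = 62.19 kg/s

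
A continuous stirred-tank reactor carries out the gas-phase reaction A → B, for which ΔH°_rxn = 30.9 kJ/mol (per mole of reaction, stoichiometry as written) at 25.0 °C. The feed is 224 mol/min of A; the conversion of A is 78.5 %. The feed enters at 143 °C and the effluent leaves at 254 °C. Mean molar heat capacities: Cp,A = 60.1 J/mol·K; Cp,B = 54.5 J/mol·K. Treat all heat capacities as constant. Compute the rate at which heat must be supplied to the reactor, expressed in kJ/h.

Q_in = 402000 kJ/h

Extent of reaction ξ = 0.785 × 224 = 175.84 mol/min
Reaction term: ξ·ΔH°_rxn = 175.84 × 30.9 = 5433.5 kJ/min
Sensible, feed 143→25 °C: -1588.6 kJ/min
Outlet flows (mol/min): A 48.16, B 175.84
Sensible, products 25→254 °C: 2857.4 kJ/min
Q = ΔH = 6702.3 kJ/min = 111.7 kW
Heat supplied = 402140 kJ/h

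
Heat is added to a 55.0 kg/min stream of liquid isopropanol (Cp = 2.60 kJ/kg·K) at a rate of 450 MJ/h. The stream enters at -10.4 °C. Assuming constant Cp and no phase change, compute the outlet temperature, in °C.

T_out = 42.0 °C

Q = 450 MJ/h = 7500 kJ/min
ΔT = Q/(ṁ·Cp) = 7500/(55.0×2.60) = 52.448 K
T_out = -10.4 + 52.448 = 42.048 °C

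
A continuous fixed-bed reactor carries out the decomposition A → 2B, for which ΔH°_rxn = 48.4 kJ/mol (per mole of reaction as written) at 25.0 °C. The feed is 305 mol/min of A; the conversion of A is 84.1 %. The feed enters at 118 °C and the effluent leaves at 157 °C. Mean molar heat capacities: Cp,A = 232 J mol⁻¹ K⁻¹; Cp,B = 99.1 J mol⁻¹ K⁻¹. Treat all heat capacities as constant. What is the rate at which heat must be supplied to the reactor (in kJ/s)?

Q_in = 234 kJ/s

Extent of reaction ξ = 0.841 × 305 = 256.5 mol/min
Reaction term: ξ·ΔH°_rxn = 256.5 × 48.4 = 12415 kJ/min
Sensible, feed 118→25 °C: -6580.7 kJ/min
Outlet flows (mol/min): A 48.495, B 513.01
Sensible, products 25→157 °C: 8195.9 kJ/min
Q = ΔH = 14030 kJ/min = 233.83 kW
Heat supplied = 233.83 kJ/s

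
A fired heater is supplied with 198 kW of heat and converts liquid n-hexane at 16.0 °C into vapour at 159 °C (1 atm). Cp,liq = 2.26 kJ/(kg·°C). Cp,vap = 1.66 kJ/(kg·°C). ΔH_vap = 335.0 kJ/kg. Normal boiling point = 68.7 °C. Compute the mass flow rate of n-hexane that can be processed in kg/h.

Δh = 2.26×(68.7−16.0) + 335.0 + 1.66×(159−68.7) = 604 kJ/kg
Q = 198 kW = 198 kJ/s = 712800 kJ/h
ṁ = Q/Δh = 712800 / 604 = 1180.1 kg/h

ṁ = 1180 kg/h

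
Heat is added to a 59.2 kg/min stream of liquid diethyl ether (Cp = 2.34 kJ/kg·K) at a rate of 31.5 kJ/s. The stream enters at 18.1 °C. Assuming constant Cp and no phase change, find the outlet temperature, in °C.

Q = 31.5 kJ/s = 1890 kJ/min
ΔT = Q/(ṁ·Cp) = 1890/(59.2×2.34) = 13.643 K
T_out = 18.1 + 13.643 = 31.743 °C

T_out = 31.7 °C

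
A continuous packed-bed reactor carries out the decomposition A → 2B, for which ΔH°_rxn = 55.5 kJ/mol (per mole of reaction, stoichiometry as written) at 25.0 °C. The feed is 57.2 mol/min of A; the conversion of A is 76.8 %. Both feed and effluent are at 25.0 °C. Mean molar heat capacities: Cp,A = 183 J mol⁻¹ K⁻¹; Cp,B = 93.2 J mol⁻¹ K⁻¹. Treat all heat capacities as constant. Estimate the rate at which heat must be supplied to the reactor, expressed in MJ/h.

Q_in = 146 MJ/h

Extent of reaction ξ = 0.768 × 57.2 = 43.93 mol/min
Reaction term: ξ·ΔH°_rxn = 43.93 × 55.5 = 2438.1 kJ/min
Q = ΔH = 2438.1 kJ/min = 40.635 kW
Heat supplied = 146.29 MJ/h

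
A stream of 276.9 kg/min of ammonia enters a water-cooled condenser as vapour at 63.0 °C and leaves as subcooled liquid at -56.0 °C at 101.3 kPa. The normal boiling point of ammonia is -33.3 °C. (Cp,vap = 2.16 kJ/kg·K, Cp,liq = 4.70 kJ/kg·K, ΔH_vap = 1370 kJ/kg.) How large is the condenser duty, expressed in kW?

vapour 63.0→-33.3 °C: -208.01 kJ/kg
condensation at -33.3 °C: -1370 kJ/kg
liquid -33.3→-56.0 °C: -106.69 kJ/kg
Δh = -208.01 + -1370 + -106.69 = -1684.7 kJ/kg
Q = ṁ·Δh = 276.9 kg/min × -1684.7 kJ/kg = -466490 kJ/min
|Q| = 7774.9 kW

Q_c = 7770 kW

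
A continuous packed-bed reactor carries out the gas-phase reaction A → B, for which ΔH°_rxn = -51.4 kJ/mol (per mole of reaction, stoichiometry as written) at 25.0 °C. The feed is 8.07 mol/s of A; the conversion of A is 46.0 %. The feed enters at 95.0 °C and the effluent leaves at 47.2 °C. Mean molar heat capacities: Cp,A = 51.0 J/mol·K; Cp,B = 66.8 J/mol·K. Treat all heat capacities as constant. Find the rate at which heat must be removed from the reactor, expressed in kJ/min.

Q_out = 12600 kJ/min

Extent of reaction ξ = 0.460 × 8.07 = 3.7122 mol/s
Reaction term: ξ·ΔH°_rxn = 3.7122 × -51.4 = -190.81 kJ/s
Sensible, feed 95.0→25 °C: -28.81 kJ/s
Outlet flows (mol/s): A 4.3578, B 3.7122
Sensible, products 25→47.2 °C: 10.439 kJ/s
Q = ΔH = -209.18 kJ/s = -209.18 kW
Heat removed = 12551 kJ/min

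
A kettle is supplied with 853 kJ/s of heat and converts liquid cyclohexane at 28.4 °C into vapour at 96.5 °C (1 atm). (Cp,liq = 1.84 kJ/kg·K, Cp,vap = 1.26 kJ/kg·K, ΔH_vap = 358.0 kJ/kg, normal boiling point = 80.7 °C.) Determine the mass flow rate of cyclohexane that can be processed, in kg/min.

ṁ = 108 kg/min

Δh = 1.84×(80.7−28.4) + 358.0 + 1.26×(96.5−80.7) = 474.14 kJ/kg
Q = 853 kJ/s = 853 kJ/s = 51180 kJ/min
ṁ = Q/Δh = 51180 / 474.14 = 107.94 kg/min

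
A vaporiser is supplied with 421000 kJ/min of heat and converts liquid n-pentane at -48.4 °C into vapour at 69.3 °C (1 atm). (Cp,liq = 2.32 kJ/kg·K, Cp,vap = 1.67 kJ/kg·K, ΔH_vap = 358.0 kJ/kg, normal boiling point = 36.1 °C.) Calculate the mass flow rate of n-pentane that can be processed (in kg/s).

ṁ = 11.5 kg/s

Δh = 2.32×(36.1−-48.4) + 358.0 + 1.67×(69.3−36.1) = 609.48 kJ/kg
Q = 421000 kJ/min = 7016.7 kJ/s = 7016.7 kJ/s
ṁ = Q/Δh = 7016.7 / 609.48 = 11.512 kg/s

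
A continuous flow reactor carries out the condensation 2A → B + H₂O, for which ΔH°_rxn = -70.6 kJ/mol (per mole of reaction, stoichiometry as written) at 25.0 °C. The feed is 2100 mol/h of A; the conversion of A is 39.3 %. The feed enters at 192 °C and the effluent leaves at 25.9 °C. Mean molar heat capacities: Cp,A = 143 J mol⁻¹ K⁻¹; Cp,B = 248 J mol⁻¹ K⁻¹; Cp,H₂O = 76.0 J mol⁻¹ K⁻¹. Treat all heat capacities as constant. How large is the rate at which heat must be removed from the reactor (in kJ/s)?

Q_out = 21.9 kJ/s

Extent of reaction ξ = 0.393 × 2100 / 2 = 412.65 mol/h
Reaction term: ξ·ΔH°_rxn = 412.65 × -70.6 = -29133 kJ/h
Sensible, feed 192→25 °C: -50150 kJ/h
Outlet flows (mol/h): A 1274.7, B 412.65, H₂O 412.65
Sensible, products 25→25.9 °C: 284.38 kJ/h
Q = ΔH = -78999 kJ/h = -21.944 kW
Heat removed = 21.944 kJ/s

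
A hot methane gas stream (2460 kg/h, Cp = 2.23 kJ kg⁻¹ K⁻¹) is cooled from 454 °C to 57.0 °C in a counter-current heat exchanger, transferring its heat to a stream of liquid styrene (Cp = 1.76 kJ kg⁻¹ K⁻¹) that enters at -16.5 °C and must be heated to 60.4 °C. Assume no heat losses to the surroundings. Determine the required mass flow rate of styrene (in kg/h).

ṁ_c = 16100 kg/h

Heat released by hot stream: Q = 2460 × 2.23 × (454 − 57.0) = 2.1779e+06 kJ/h
Energy balance on cold side (adiabatic exchanger): Q = ṁ_c·Cp_c·(T_c,out − T_c,in)
ṁ_c = 2.1779e+06 / [1.76 × (60.4 − -16.5)] = 16091 kg/h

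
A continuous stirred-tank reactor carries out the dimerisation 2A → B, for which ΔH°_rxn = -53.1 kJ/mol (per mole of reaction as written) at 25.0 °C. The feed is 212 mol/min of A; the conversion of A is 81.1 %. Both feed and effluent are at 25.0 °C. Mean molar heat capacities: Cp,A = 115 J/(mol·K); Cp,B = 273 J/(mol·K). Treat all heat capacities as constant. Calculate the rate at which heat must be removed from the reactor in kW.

Extent of reaction ξ = 0.811 × 212 / 2 = 85.966 mol/min
Reaction term: ξ·ΔH°_rxn = 85.966 × -53.1 = -4564.8 kJ/min
Q = ΔH = -4564.8 kJ/min = -76.08 kW
Heat removed = 76.08 kW

Q_out = 76.1 kW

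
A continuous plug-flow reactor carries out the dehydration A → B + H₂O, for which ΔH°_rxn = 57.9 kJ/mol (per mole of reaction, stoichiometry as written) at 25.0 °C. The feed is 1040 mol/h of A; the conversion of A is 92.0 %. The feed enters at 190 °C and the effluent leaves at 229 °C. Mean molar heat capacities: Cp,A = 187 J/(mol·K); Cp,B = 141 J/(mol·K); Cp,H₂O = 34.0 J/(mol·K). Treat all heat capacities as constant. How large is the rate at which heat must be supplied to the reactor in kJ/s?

Q_in = 16.8 kJ/s

Extent of reaction ξ = 0.920 × 1040 = 956.8 mol/h
Reaction term: ξ·ΔH°_rxn = 956.8 × 57.9 = 55399 kJ/h
Sensible, feed 190→25 °C: -32089 kJ/h
Outlet flows (mol/h): A 83.2, B 956.8, H₂O 956.8
Sensible, products 25→229 °C: 37332 kJ/h
Q = ΔH = 60641 kJ/h = 16.845 kW
Heat supplied = 16.845 kJ/s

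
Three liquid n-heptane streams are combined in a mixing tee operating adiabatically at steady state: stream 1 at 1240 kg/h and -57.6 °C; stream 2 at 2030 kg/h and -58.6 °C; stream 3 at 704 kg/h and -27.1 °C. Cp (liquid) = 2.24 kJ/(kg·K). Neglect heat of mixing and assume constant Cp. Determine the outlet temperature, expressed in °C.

No heat crosses the boundary, so H_out = H_in.
Σ ṁᵢCp,ᵢTᵢ = 1240×2.24×-57.6 + 2030×2.24×-58.6 + 704×2.24×-27.1 = -469190
Σ ṁᵢCp,ᵢ = 1240×2.24 + 2030×2.24 + 704×2.24 = 8901.8
T_out = -469190 / 8901.8 = -52.708 °C

T_out = -52.7 °C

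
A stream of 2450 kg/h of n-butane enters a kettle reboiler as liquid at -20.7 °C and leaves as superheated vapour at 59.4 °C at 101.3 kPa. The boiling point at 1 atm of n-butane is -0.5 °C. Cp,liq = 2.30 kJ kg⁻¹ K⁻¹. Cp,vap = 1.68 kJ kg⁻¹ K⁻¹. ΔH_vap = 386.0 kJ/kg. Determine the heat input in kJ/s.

liquid -20.7→-0.5 °C: 46.46 kJ/kg
vaporisation at -0.5 °C: 386 kJ/kg
vapour -0.5→59.4 °C: 100.63 kJ/kg
Δh = 46.46 + 386 + 100.63 = 533.09 kJ/kg
Q = ṁ·Δh = 2450 kg/h × 533.09 kJ/kg = 1.3061e+06 kJ/h
|Q| = 362.8 kW

Q = 363 kJ/s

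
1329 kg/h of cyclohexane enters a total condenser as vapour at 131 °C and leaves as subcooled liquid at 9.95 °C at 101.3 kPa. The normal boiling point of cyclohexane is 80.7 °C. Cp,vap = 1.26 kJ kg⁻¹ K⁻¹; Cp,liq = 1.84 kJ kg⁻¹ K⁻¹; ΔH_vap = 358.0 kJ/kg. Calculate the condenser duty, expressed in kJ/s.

vapour 131→80.7 °C: -63.378 kJ/kg
condensation at 80.7 °C: -358 kJ/kg
liquid 80.7→9.95 °C: -130.18 kJ/kg
Δh = -63.378 + -358 + -130.18 = -551.56 kJ/kg
Q = ṁ·Δh = 1329 kg/h × -551.56 kJ/kg = -733020 kJ/h
|Q| = 203.62 kW

Q_c = 204 kJ/s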